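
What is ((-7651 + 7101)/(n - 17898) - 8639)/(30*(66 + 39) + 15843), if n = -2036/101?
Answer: -7817118238/17186138931 ≈ -0.45485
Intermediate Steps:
n = -2036/101 (n = -2036*1/101 = -2036/101 ≈ -20.158)
((-7651 + 7101)/(n - 17898) - 8639)/(30*(66 + 39) + 15843) = ((-7651 + 7101)/(-2036/101 - 17898) - 8639)/(30*(66 + 39) + 15843) = (-550/(-1809734/101) - 8639)/(30*105 + 15843) = (-550*(-101/1809734) - 8639)/(3150 + 15843) = (27775/904867 - 8639)/18993 = -7817118238/904867*1/18993 = -7817118238/17186138931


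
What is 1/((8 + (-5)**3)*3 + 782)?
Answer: 1/431 ≈ 0.0023202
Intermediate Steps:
1/((8 + (-5)**3)*3 + 782) = 1/((8 - 125)*3 + 782) = 1/(-117*3 + 782) = 1/(-351 + 782) = 1/431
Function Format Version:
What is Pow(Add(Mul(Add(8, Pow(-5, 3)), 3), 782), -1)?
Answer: Rational(1, 431) ≈ 0.0023202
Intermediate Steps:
Pow(Add(Mul(Add(8, Pow(-5, 3)), 3), 782), -1) = Pow(Add(Mul(Add(8, -125), 3), 782), -1) = Pow(Add(Mul(-117, 3), 782), -1) = Pow(Add(-351, 782), -1) = Pow(431, -1) = Rational(1, 431)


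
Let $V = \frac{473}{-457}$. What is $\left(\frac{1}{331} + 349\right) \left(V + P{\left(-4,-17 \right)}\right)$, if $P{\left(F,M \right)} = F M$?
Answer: $\frac{3535258560}{151267} \approx 23371.0$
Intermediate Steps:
$V = - \frac{473}{457}$ ($V = 473 \left(- \frac{1}{457}\right) = - \frac{473}{457} \approx -1.035$)
$\left(\frac{1}{331} + 349\right) \left(V + P{\left(-4,-17 \right)}\right) = \left(\frac{1}{331} + 349\right) \left(- \frac{473}{457} - -68\right) = \left(\frac{1}{331} + 349\right) \left(- \frac{473}{457} + 68\right) = \frac{115520}{331} \cdot \frac{30603}{457} = \frac{3535258560}{151267}$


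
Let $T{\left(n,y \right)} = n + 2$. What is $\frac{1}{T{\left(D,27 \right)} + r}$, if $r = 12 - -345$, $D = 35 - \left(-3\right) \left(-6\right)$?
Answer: $\frac{1}{376} \approx 0.0026596$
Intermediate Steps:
$D = 17$ ($D = 35 - 18 = 17$)
$T{\left(n,y \right)} = 2 + n$
$r = 357$ ($r = 12 + 345 = 357$)
$\frac{1}{T{\left(D,27 \right)} + r} = \frac{1}{\left(2 + 17\right) + 357} = \frac{1}{19 + 357} = \frac{1}{376}$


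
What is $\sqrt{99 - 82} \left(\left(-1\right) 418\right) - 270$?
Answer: $-270 - 418 \sqrt{17} \approx -1993.5$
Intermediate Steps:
$\sqrt{99 - 82} \left(\left(-1\right) 418\right) - 270 = \sqrt{17} \left(-418\right) - 270 = - 418 \sqrt{17} - 270 = -270 - 418 \sqrt{17}$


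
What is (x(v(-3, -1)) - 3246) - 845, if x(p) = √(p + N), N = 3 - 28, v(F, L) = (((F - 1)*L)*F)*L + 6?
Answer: -4091 + I*√7 ≈ -4091.0 + 2.6458*I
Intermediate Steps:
v(F, L) = 6 + F*L²*(-1 + F) (v(F, L) = (((-1 + F)*L)*F)*L + 6 = ((L*(-1 + F))*F)*L + 6 = (F*L*(-1 + F))*L + 6 = F*L²*(-1 + F) + 6 = 6 + F*L²*(-1 + F))
N = -25
x(p) = √(-25 + p) (x(p) = √(p - 25) = √(-25 + p))
(x(v(-3, -1)) - 3246) - 845 = (√(-25 + (6 + (-3)²*(-1)² - 1*(-3)*(-1)²)) - 3246) - 845 = (√(-25 + (6 + 9*1 - 1*(-3)*1)) - 3246) - 845 = (√(-25 + (6 + 9 + 3)) - 3246) - 845 = (√(-25 + 18) - 3246) - 845 = (√(-7) - 3246) - 845 = (I*√7 - 3246) - 845 = (-3246 + I*√7) - 845 = -4091 + I*√7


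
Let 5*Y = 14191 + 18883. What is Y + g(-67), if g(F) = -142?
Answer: 32364/5 ≈ 6472.8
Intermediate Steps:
Y = 33074/5 (Y = (14191 + 18883)/5 = (⅕)*33074 = 33074/5 ≈ 6614.8)
Y + g(-67) = 33074/5 - 142 = 32364/5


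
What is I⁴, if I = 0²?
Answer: 0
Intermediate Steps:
I = 0
I⁴ = 0⁴ = 0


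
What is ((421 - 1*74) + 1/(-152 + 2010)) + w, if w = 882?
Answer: 2283483/1858 ≈ 1229.0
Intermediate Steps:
((421 - 1*74) + 1/(-152 + 2010)) + w = ((421 - 1*74) + 1/(-152 + 2010)) + 882 = ((421 - 74) + 1/1858) + 882 = (347 + 1/1858) + 882 = 644727/1858 + 882 = 2283483/1858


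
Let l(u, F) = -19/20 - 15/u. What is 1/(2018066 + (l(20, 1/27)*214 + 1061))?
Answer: 5/10093816 ≈ 4.9535e-7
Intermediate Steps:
l(u, F) = -19/20 - 15/u (l(u, F) = -19*1/20 - 15/u = -19/20 - 15/u)
1/(2018066 + (l(20, 1/27)*214 + 1061)) = 1/(2018066 + ((-19/20 - 15/20)*214 + 1061)) = 1/(2018066 + ((-19/20 - 15*1/20)*214 + 1061)) = 1/(2018066 + ((-19/20 - ¾)*214 + 1061)) = 1/(2018066 + (-17/10*214 + 1061)) = 1/(2018066 + (-1819/5 + 1061)) = 1/(2018066 + 3486/5) = 1/(10093816/5) = 5/10093816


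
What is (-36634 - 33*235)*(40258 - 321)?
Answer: -1772763493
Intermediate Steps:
(-36634 - 33*235)*(40258 - 321) = (-36634 - 7755)*39937 = -44389*39937 = -1772763493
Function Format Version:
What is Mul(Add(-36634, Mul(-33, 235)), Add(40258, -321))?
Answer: -1772763493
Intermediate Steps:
Mul(Add(-36634, Mul(-33, 235)), Add(40258, -321)) = Mul(Add(-36634, -7755), 39937) = Mul(-44389, 39937) = -1772763493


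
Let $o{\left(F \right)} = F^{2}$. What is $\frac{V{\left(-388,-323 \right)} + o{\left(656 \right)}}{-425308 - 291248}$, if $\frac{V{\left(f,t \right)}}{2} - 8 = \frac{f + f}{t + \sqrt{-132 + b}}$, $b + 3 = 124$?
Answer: $- \frac{2806464311}{4672840815} - \frac{97 i \sqrt{11}}{4672840815} \approx -0.60059 - 6.8847 \cdot 10^{-8} i$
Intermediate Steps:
$b = 121$ ($b = -3 + 124 = 121$)
$V{\left(f,t \right)} = 16 + \frac{4 f}{t + i \sqrt{11}}$ ($V{\left(f,t \right)} = 16 + 2 \frac{f + f}{t + \sqrt{-132 + 121}} = 16 + 2 \frac{2 f}{t + \sqrt{-11}} = 16 + 2 \frac{2 f}{t + i \sqrt{11}} = 16 + \frac{4 f}{t + i \sqrt{11}}$)
$\frac{V{\left(-388,-323 \right)} + o{\left(656 \right)}}{-425308 - 291248} = \frac{\frac{4 \left(-388 + 4 \left(-323\right) + 4 i \sqrt{11}\right)}{-323 + i \sqrt{11}} + 656^{2}}{-425308 - 291248} = \frac{\frac{4 \left(-388 - 1292 + 4 i \sqrt{11}\right)}{-323 + i \sqrt{11}} + 430336}{-716556} = \left(\frac{4 \left(-1680 + 4 i \sqrt{11}\right)}{-323 + i \sqrt{11}} + 430336\right) \left(- \frac{1}{716556}\right) = \left(430336 + \frac{4 \left(-1680 + 4 i \sqrt{11}\right)}{-323 + i \sqrt{11}}\right) \left(- \frac{1}{716556}\right) = - \frac{107584}{179139} - \frac{-1680 + 4 i \sqrt{11}}{179139 \left(-323 + i \sqrt{11}\right)}$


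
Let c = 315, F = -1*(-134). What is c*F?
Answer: 42210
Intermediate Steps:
F = 134
c*F = 315*134 = 42210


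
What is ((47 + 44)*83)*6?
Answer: 45318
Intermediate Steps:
((47 + 44)*83)*6 = (91*83)*6 = 7553*6 = 45318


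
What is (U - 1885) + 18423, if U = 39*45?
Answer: 18293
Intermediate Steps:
U = 1755
(U - 1885) + 18423 = (1755 - 1885) + 18423 = -130 + 18423 = 18293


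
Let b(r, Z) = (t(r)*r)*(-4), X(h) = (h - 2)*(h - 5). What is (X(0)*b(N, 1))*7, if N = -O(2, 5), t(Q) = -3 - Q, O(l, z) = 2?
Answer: -560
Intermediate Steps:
N = -2 (N = -1*2 = -2)
X(h) = (-5 + h)*(-2 + h) (X(h) = (-2 + h)*(-5 + h) = (-5 + h)*(-2 + h))
b(r, Z) = -4*r*(-3 - r) (b(r, Z) = ((-3 - r)*r)*(-4) = (r*(-3 - r))*(-4) = -4*r*(-3 - r))
(X(0)*b(N, 1))*7 = ((10 + 0² - 7*0)*(4*(-2)*(3 - 2)))*7 = ((10 + 0 + 0)*(4*(-2)*1))*7 = (10*(-8))*7 = -80*7 = -560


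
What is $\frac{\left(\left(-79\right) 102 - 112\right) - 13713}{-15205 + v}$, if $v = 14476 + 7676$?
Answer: $- \frac{21883}{6947} \approx -3.15$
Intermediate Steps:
$v = 22152$
$\frac{\left(\left(-79\right) 102 - 112\right) - 13713}{-15205 + v} = \frac{\left(\left(-79\right) 102 - 112\right) - 13713}{-15205 + 22152} = \frac{\left(-8058 - 112\right) - 13713}{6947} = \left(-8170 - 13713\right) \frac{1}{6947} = \left(-21883\right) \frac{1}{6947} = - \frac{21883}{6947}$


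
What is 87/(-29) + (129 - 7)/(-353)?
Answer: -1181/353 ≈ -3.3456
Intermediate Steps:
87/(-29) + (129 - 7)/(-353) = 87*(-1/29) + 122*(-1/353) = -3 - 122/353 = -1181/353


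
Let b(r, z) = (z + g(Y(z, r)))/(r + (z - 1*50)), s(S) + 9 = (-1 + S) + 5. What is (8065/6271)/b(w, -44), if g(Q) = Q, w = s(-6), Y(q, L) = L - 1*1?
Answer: 120975/50168 ≈ 2.4114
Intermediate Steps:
Y(q, L) = -1 + L (Y(q, L) = L - 1 = -1 + L)
s(S) = -5 + S (s(S) = -9 + ((-1 + S) + 5) = -9 + (4 + S) = -5 + S)
w = -11 (w = -5 - 6 = -11)
b(r, z) = (-1 + r + z)/(-50 + r + z) (b(r, z) = (z + (-1 + r))/(r + (z - 1*50)) = (-1 + r + z)/(r + (z - 50)) = (-1 + r + z)/(r + (-50 + z)) = (-1 + r + z)/(-50 + r + z))
(8065/6271)/b(w, -44) = (8065/6271)/(((-1 - 11 - 44)/(-50 - 11 - 44))) = (8065*(1/6271))/((-56/(-105))) = 8065/(6271*((-1/105*(-56)))) = 8065/(6271*(8/15)) = (8065/6271)*(15/8) = 120975/50168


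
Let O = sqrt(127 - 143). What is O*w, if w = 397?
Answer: 1588*I ≈ 1588.0*I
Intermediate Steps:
O = 4*I (O = sqrt(-16) = 4*I ≈ 4.0*I)
O*w = (4*I)*397 = 1588*I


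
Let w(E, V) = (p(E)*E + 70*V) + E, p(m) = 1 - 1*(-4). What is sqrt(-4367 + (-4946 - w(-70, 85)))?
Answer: I*sqrt(14843) ≈ 121.83*I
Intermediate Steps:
p(m) = 5 (p(m) = 1 + 4 = 5)
w(E, V) = 6*E + 70*V (w(E, V) = (5*E + 70*V) + E = 6*E + 70*V)
sqrt(-4367 + (-4946 - w(-70, 85))) = sqrt(-4367 + (-4946 - (6*(-70) + 70*85))) = sqrt(-4367 + (-4946 - (-420 + 5950))) = sqrt(-4367 + (-4946 - 1*5530)) = sqrt(-4367 + (-4946 - 5530)) = sqrt(-4367 - 10476) = sqrt(-14843) = I*sqrt(14843)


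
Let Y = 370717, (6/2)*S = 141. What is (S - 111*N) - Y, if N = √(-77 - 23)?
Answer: -370670 - 1110*I ≈ -3.7067e+5 - 1110.0*I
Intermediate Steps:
S = 47 (S = (⅓)*141 = 47)
N = 10*I (N = √(-100) = 10*I ≈ 10.0*I)
(S - 111*N) - Y = (47 - 1110*I) - 1*370717 = (47 - 1110*I) - 370717 = -370670 - 1110*I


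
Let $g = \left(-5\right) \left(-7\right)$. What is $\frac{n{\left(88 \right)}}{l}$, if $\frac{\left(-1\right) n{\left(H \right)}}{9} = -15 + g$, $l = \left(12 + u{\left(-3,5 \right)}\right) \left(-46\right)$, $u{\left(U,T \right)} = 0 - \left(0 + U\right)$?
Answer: $\frac{6}{23} \approx 0.26087$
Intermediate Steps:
$u{\left(U,T \right)} = - U$ ($u{\left(U,T \right)} = 0 - U = - U$)
$g = 35$
$l = -690$ ($l = \left(12 - -3\right) \left(-46\right) = \left(12 + 3\right) \left(-46\right) = 15 \left(-46\right) = -690$)
$n{\left(H \right)} = -180$ ($n{\left(H \right)} = - 9 \left(-15 + 35\right) = \left(-9\right) 20 = -180$)
$\frac{n{\left(88 \right)}}{l} = - \frac{180}{-690} = \left(-180\right) \left(- \frac{1}{690}\right) = \frac{6}{23}$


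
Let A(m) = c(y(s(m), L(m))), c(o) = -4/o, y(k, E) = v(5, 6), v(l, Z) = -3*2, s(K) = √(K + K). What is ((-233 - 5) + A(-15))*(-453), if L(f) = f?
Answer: 107512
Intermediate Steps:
s(K) = √2*√K (s(K) = √(2*K) = √2*√K)
v(l, Z) = -6
y(k, E) = -6
A(m) = ⅔ (A(m) = -4/(-6) = -4*(-⅙) = ⅔)
((-233 - 5) + A(-15))*(-453) = ((-233 - 5) + ⅔)*(-453) = (-238 + ⅔)*(-453) = -712/3*(-453) = 107512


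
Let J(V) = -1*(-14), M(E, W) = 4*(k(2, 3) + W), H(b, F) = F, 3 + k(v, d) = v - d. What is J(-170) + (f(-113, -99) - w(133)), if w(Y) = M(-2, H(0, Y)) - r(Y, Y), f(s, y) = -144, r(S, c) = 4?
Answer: -642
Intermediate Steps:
k(v, d) = -3 + v - d (k(v, d) = -3 + (v - d) = -3 + v - d)
M(E, W) = -16 + 4*W (M(E, W) = 4*((-3 + 2 - 1*3) + W) = 4*((-3 + 2 - 3) + W) = 4*(-4 + W) = -16 + 4*W)
w(Y) = -20 + 4*Y (w(Y) = (-16 + 4*Y) - 1*4 = (-16 + 4*Y) - 4 = -20 + 4*Y)
J(V) = 14
J(-170) + (f(-113, -99) - w(133)) = 14 + (-144 - (-20 + 4*133)) = 14 + (-144 - (-20 + 532)) = 14 + (-144 - 1*512) = 14 + (-144 - 512) = 14 - 656 = -642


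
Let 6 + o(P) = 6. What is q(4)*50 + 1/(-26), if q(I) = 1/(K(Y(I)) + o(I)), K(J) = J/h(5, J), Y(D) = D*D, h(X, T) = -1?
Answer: -329/104 ≈ -3.1635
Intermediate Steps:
o(P) = 0 (o(P) = -6 + 6 = 0)
Y(D) = D**2
K(J) = -J (K(J) = J/(-1) = J*(-1) = -J)
q(I) = -1/I**2 (q(I) = 1/(-I**2 + 0) = 1/(-I**2) = -1/I**2)
q(4)*50 + 1/(-26) = -1/4**2*50 + 1/(-26) = -1*1/16*50 + 1*(-1/26) = -1/16*50 - 1/26 = -25/8 - 1/26 = -329/104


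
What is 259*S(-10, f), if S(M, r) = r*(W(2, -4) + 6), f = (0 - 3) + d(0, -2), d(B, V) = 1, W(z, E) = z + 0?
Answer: -4144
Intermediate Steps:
W(z, E) = z
f = -2 (f = (0 - 3) + 1 = -3 + 1 = -2)
S(M, r) = 8*r (S(M, r) = r*(2 + 6) = r*8 = 8*r)
259*S(-10, f) = 259*(8*(-2)) = 259*(-16) = -4144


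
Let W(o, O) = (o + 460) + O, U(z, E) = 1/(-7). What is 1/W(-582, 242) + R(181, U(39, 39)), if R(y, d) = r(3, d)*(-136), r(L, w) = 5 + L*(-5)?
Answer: 163201/120 ≈ 1360.0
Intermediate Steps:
r(L, w) = 5 - 5*L
U(z, E) = -1/7
R(y, d) = 1360 (R(y, d) = (5 - 5*3)*(-136) = (5 - 15)*(-136) = -10*(-136) = 1360)
W(o, O) = 460 + O + o (W(o, O) = (460 + o) + O = 460 + O + o)
1/W(-582, 242) + R(181, U(39, 39)) = 1/(460 + 242 - 582) + 1360 = 1/120 + 1360 = 163201/120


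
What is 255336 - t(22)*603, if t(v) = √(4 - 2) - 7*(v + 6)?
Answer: 373524 - 603*√2 ≈ 3.7267e+5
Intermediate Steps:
t(v) = -42 + √2 - 7*v (t(v) = √2 - 7*(6 + v) = √2 + (-42 - 7*v) = -42 + √2 - 7*v)
255336 - t(22)*603 = 255336 - (-42 + √2 - 7*22)*603 = 255336 - (-42 + √2 - 154)*603 = 255336 - (-196 + √2)*603 = 255336 - (-118188 + 603*√2) = 255336 + (118188 - 603*√2) = 373524 - 603*√2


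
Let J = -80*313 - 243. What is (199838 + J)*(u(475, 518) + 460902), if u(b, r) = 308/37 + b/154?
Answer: 458431108876665/5698 ≈ 8.0455e+10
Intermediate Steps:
J = -25283 (J = -25040 - 243 = -25283)
u(b, r) = 308/37 + b/154 (u(b, r) = 308*(1/37) + b*(1/154) = 308/37 + b/154)
(199838 + J)*(u(475, 518) + 460902) = (199838 - 25283)*((308/37 + (1/154)*475) + 460902) = 174555*((308/37 + 475/154) + 460902) = 174555*(65007/5698 + 460902) = 174555*(2626284603/5698) = 458431108876665/5698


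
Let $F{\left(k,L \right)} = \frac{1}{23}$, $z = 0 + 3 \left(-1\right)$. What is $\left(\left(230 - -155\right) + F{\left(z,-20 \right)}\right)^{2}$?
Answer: $\frac{78428736}{529} \approx 1.4826 \cdot 10^{5}$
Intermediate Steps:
$z = -3$ ($z = 0 - 3 = -3$)
$F{\left(k,L \right)} = \frac{1}{23}$
$\left(\left(230 - -155\right) + F{\left(z,-20 \right)}\right)^{2} = \left(\left(230 - -155\right) + \frac{1}{23}\right)^{2} = \left(\left(230 + 155\right) + \frac{1}{23}\right)^{2} = \left(385 + \frac{1}{23}\right)^{2} = \left(\frac{8856}{23}\right)^{2} = \frac{78428736}{529}$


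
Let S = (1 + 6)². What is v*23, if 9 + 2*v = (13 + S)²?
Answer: 88205/2 ≈ 44103.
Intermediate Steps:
S = 49 (S = 7² = 49)
v = 3835/2 (v = -9/2 + (13 + 49)²/2 = -9/2 + (½)*62² = -9/2 + (½)*3844 = -9/2 + 1922 = 3835/2 ≈ 1917.5)
v*23 = (3835/2)*23 = 88205/2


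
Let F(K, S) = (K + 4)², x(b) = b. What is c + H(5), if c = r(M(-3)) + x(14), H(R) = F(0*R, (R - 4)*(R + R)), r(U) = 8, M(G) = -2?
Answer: 38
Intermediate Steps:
F(K, S) = (4 + K)²
H(R) = 16 (H(R) = (4 + 0*R)² = (4 + 0)² = 4² = 16)
c = 22 (c = 8 + 14 = 22)
c + H(5) = 22 + 16 = 38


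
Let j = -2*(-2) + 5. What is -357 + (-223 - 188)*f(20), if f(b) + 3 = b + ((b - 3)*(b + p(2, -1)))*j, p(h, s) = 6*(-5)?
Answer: 621486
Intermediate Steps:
p(h, s) = -30
j = 9 (j = 4 + 5 = 9)
f(b) = -3 + b + 9*(-30 + b)*(-3 + b) (f(b) = -3 + (b + ((b - 3)*(b - 30))*9) = -3 + (b + ((-3 + b)*(-30 + b))*9) = -3 + (b + ((-30 + b)*(-3 + b))*9) = -3 + (b + 9*(-30 + b)*(-3 + b)) = -3 + b + 9*(-30 + b)*(-3 + b))
-357 + (-223 - 188)*f(20) = -357 + (-223 - 188)*(807 - 296*20 + 9*20**2) = -357 - 411*(807 - 5920 + 9*400) = -357 - 411*(807 - 5920 + 3600) = -357 - 411*(-1513) = -357 + 621843 = 621486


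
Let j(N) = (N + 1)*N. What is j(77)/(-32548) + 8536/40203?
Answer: 18185255/654263622 ≈ 0.027795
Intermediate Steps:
j(N) = N*(1 + N) (j(N) = (1 + N)*N = N*(1 + N))
j(77)/(-32548) + 8536/40203 = (77*(1 + 77))/(-32548) + 8536/40203 = (77*78)*(-1/32548) + 8536*(1/40203) = 6006*(-1/32548) + 8536/40203 = -3003/16274 + 8536/40203 = 18185255/654263622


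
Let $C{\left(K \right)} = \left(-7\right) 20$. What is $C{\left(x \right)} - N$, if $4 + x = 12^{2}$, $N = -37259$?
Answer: $37119$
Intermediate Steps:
$x = 140$ ($x = -4 + 12^{2} = -4 + 144 = 140$)
$C{\left(K \right)} = -140$
$C{\left(x \right)} - N = -140 - -37259 = -140 + 37259 = 37119$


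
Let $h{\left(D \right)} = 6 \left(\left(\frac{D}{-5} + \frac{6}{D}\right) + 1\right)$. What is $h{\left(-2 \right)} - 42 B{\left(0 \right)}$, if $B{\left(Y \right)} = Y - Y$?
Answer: $- \frac{48}{5} \approx -9.6$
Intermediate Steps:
$B{\left(Y \right)} = 0$
$h{\left(D \right)} = 6 + \frac{36}{D} - \frac{6 D}{5}$ ($h{\left(D \right)} = 6 \left(\left(D \left(- \frac{1}{5}\right) + \frac{6}{D}\right) + 1\right) = 6 \left(\left(- \frac{D}{5} + \frac{6}{D}\right) + 1\right) = 6 \left(\left(\frac{6}{D} - \frac{D}{5}\right) + 1\right) = 6 \left(1 + \frac{6}{D} - \frac{D}{5}\right) = 6 + \frac{36}{D} - \frac{6 D}{5}$)
$h{\left(-2 \right)} - 42 B{\left(0 \right)} = \left(6 + \frac{36}{-2} - - \frac{12}{5}\right) - 0 = \left(6 + 36 \left(- \frac{1}{2}\right) + \frac{12}{5}\right) + 0 = \left(6 - 18 + \frac{12}{5}\right) + 0 = - \frac{48}{5} + 0 = - \frac{48}{5}$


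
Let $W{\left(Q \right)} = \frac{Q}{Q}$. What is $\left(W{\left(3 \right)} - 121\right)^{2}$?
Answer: $14400$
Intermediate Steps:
$W{\left(Q \right)} = 1$
$\left(W{\left(3 \right)} - 121\right)^{2} = \left(1 - 121\right)^{2} = \left(-120\right)^{2} = 14400$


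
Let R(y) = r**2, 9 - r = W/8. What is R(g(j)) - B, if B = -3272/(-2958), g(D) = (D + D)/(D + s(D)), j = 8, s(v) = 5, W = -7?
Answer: 9125735/94656 ≈ 96.409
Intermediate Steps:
g(D) = 2*D/(5 + D) (g(D) = (D + D)/(D + 5) = (2*D)/(5 + D) = 2*D/(5 + D))
r = 79/8 (r = 9 - (-7)/8 = 9 - 1*(-7/8) = 9 + 7/8 = 79/8 ≈ 9.8750)
R(y) = 6241/64 (R(y) = (79/8)**2 = 6241/64)
B = 1636/1479 (B = -3272*(-1/2958) = 1636/1479 ≈ 1.1062)
R(g(j)) - B = 6241/64 - 1*1636/1479 = 6241/64 - 1636/1479 = 9125735/94656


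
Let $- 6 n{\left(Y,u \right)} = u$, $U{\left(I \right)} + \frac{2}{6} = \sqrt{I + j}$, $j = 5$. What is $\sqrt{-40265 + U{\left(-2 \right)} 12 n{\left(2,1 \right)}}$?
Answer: $\frac{\sqrt{-362379 - 18 \sqrt{3}}}{3} \approx 200.67 i$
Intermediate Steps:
$U{\left(I \right)} = - \frac{1}{3} + \sqrt{5 + I}$ ($U{\left(I \right)} = - \frac{1}{3} + \sqrt{I + 5} = - \frac{1}{3} + \sqrt{5 + I}$)
$n{\left(Y,u \right)} = - \frac{u}{6}$
$\sqrt{-40265 + U{\left(-2 \right)} 12 n{\left(2,1 \right)}} = \sqrt{-40265 + \left(- \frac{1}{3} + \sqrt{5 - 2}\right) 12 \left(\left(- \frac{1}{6}\right) 1\right)} = \sqrt{-40265 + \left(- \frac{1}{3} + \sqrt{3}\right) 12 \left(- \frac{1}{6}\right)} = \sqrt{-40265 + \left(-4 + 12 \sqrt{3}\right) \left(- \frac{1}{6}\right)} = \sqrt{-40265 + \left(\frac{2}{3} - 2 \sqrt{3}\right)} = \sqrt{- \frac{120793}{3} - 2 \sqrt{3}}$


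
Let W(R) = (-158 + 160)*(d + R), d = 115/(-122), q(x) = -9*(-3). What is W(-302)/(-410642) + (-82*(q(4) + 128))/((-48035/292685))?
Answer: 18636708892148853/240647299334 ≈ 77444.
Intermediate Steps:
q(x) = 27
d = -115/122 (d = 115*(-1/122) = -115/122 ≈ -0.94262)
W(R) = -115/61 + 2*R (W(R) = (-158 + 160)*(-115/122 + R) = 2*(-115/122 + R) = -115/61 + 2*R)
W(-302)/(-410642) + (-82*(q(4) + 128))/((-48035/292685)) = (-115/61 + 2*(-302))/(-410642) + (-82*(27 + 128))/((-48035/292685)) = (-115/61 - 604)*(-1/410642) + (-82*155)/((-48035*1/292685)) = -36959/61*(-1/410642) - 12710/(-9607/58537) = 36959/25049162 - 12710*(-58537/9607) = 36959/25049162 + 744005270/9607 = 18636708892148853/240647299334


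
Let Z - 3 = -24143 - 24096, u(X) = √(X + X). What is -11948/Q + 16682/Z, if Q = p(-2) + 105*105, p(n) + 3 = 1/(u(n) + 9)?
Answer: -12279487265537/8587986954254 - 824*I/356082053 ≈ -1.4298 - 2.3141e-6*I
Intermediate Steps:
u(X) = √2*√X (u(X) = √(2*X) = √2*√X)
Z = -48236 (Z = 3 + (-24143 - 24096) = 3 - 48239 = -48236)
p(n) = -3 + 1/(9 + √2*√n) (p(n) = -3 + 1/(√2*√n + 9) = -3 + 1/(9 + √2*√n))
Q = 11025 + (-26 - 6*I)*(9 - 2*I)/85 (Q = (-26 - 3*√2*√(-2))/(9 + √2*√(-2)) + 105*105 = (-26 - 3*√2*I*√2)/(9 + √2*(I*√2)) + 11025 = (-26 - 6*I)/(9 + 2*I) + 11025 = ((9 - 2*I)/85)*(-26 - 6*I) + 11025 = (-26 - 6*I)*(9 - 2*I)/85 + 11025 = 11025 + (-26 - 6*I)*(9 - 2*I)/85 ≈ 11022.0 - 0.023529*I)
-11948/Q + 16682/Z = -11948*85*(936879/85 + 2*I/85)/10326379537 + 16682/(-48236) = -35020*(936879/85 + 2*I/85)/356082053 + 16682*(-1/48236) = -35020*(936879/85 + 2*I/85)/356082053 - 8341/24118 = -8341/24118 - 35020*(936879/85 + 2*I/85)/356082053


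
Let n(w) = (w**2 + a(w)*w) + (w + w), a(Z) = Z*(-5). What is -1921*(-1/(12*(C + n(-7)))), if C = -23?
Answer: -1921/2796 ≈ -0.68705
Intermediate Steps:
a(Z) = -5*Z
n(w) = -4*w**2 + 2*w (n(w) = (w**2 + (-5*w)*w) + (w + w) = (w**2 - 5*w**2) + 2*w = -4*w**2 + 2*w)
-1921*(-1/(12*(C + n(-7)))) = -1921*(-1/(12*(-23 + 2*(-7)*(1 - 2*(-7))))) = -1921*(-1/(12*(-23 + 2*(-7)*(1 + 14)))) = -1921*(-1/(12*(-23 + 2*(-7)*15))) = -1921*(-1/(12*(-23 - 210))) = -1921/((-233*(-12))) = -1921/2796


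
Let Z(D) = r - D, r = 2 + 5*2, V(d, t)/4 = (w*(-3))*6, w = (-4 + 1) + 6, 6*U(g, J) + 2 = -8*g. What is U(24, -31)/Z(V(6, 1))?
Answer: -97/684 ≈ -0.14181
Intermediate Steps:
U(g, J) = -1/3 - 4*g/3 (U(g, J) = -1/3 + (-8*g)/6 = -1/3 - 4*g/3)
w = 3 (w = -3 + 6 = 3)
V(d, t) = -216 (V(d, t) = 4*((3*(-3))*6) = 4*(-9*6) = 4*(-54) = -216)
r = 12 (r = 2 + 10 = 12)
Z(D) = 12 - D
U(24, -31)/Z(V(6, 1)) = (-1/3 - 4/3*24)/(12 - 1*(-216)) = (-1/3 - 32)/(12 + 216) = -97/3/228 = -97/3*1/228 = -97/684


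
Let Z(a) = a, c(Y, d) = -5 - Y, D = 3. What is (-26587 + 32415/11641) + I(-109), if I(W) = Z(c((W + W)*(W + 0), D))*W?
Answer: 29847742671/11641 ≈ 2.5640e+6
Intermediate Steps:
I(W) = W*(-5 - 2*W²) (I(W) = (-5 - (W + W)*(W + 0))*W = (-5 - 2*W*W)*W = (-5 - 2*W²)*W = W*(-5 - 2*W²))
(-26587 + 32415/11641) + I(-109) = (-26587 + 32415/11641) - 1*(-109)*(5 + 2*(-109)²) = (-26587 + 32415*(1/11641)) - 1*(-109)*(5 + 2*11881) = (-26587 + 32415/11641) - 1*(-109)*(5 + 23762) = -309466852/11641 - 1*(-109)*23767 = -309466852/11641 + 2590603 = 29847742671/11641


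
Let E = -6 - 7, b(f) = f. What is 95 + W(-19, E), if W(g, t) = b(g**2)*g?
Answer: -6764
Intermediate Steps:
E = -13
W(g, t) = g**3 (W(g, t) = g**2*g = g**3)
95 + W(-19, E) = 95 + (-19)**3 = 95 - 6859 = -6764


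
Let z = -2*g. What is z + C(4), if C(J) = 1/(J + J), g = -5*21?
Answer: 1681/8 ≈ 210.13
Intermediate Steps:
g = -105
C(J) = 1/(2*J)
z = 210 (z = -2*(-105) = 210)
z + C(4) = 210 + (½)/4 = 210 + (½)*(¼) = 210 + ⅛ = 1681/8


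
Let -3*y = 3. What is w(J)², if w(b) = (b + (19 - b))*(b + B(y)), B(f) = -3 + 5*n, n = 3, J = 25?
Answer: 494209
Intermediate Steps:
y = -1 (y = -⅓*3 = -1)
B(f) = 12 (B(f) = -3 + 5*3 = -3 + 15 = 12)
w(b) = 228 + 19*b (w(b) = (b + (19 - b))*(b + 12) = 19*(12 + b) = 228 + 19*b)
w(J)² = (228 + 19*25)² = (228 + 475)² = 703² = 494209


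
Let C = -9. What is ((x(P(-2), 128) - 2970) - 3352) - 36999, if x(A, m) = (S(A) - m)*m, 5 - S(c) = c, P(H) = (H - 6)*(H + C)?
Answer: -70329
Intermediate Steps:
P(H) = (-9 + H)*(-6 + H) (P(H) = (H - 6)*(H - 9) = (-6 + H)*(-9 + H) = (-9 + H)*(-6 + H))
S(c) = 5 - c
x(A, m) = m*(5 - A - m) (x(A, m) = ((5 - A) - m)*m = (5 - A - m)*m = m*(5 - A - m))
((x(P(-2), 128) - 2970) - 3352) - 36999 = ((128*(5 - (54 + (-2)² - 15*(-2)) - 1*128) - 2970) - 3352) - 36999 = ((128*(5 - (54 + 4 + 30) - 128) - 2970) - 3352) - 36999 = ((128*(5 - 1*88 - 128) - 2970) - 3352) - 36999 = ((128*(5 - 88 - 128) - 2970) - 3352) - 36999 = ((128*(-211) - 2970) - 3352) - 36999 = ((-27008 - 2970) - 3352) - 36999 = (-29978 - 3352) - 36999 = -33330 - 36999 = -70329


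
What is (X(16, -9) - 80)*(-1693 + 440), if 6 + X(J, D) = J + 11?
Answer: 73927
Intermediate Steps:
X(J, D) = 5 + J (X(J, D) = -6 + (J + 11) = -6 + (11 + J) = 5 + J)
(X(16, -9) - 80)*(-1693 + 440) = ((5 + 16) - 80)*(-1693 + 440) = (21 - 80)*(-1253) = -59*(-1253) = 73927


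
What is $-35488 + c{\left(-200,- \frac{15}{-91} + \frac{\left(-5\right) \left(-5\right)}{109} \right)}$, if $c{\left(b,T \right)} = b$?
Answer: $-35688$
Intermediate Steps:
$-35488 + c{\left(-200,- \frac{15}{-91} + \frac{\left(-5\right) \left(-5\right)}{109} \right)} = -35488 - 200 = -35688$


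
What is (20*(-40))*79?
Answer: -63200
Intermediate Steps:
(20*(-40))*79 = -800*79 = -63200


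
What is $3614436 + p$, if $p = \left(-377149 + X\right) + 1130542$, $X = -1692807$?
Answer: $2675022$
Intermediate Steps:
$p = -939414$ ($p = \left(-377149 - 1692807\right) + 1130542 = -2069956 + 1130542 = -939414$)
$3614436 + p = 3614436 - 939414 = 2675022$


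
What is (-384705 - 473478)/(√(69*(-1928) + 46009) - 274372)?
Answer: 78487128692/25093360469 + 286061*I*√87023/25093360469 ≈ 3.1278 + 0.0033629*I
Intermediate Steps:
(-384705 - 473478)/(√(69*(-1928) + 46009) - 274372) = -858183/(√(-133032 + 46009) - 274372) = -858183/(√(-87023) - 274372) = -858183/(I*√87023 - 274372) = -858183/(-274372 + I*√87023)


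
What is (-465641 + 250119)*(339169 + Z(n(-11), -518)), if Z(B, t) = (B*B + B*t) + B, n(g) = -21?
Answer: -75533348774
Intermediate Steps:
Z(B, t) = B + B**2 + B*t (Z(B, t) = (B**2 + B*t) + B = B + B**2 + B*t)
(-465641 + 250119)*(339169 + Z(n(-11), -518)) = (-465641 + 250119)*(339169 - 21*(1 - 21 - 518)) = -215522*(339169 - 21*(-538)) = -215522*(339169 + 11298) = -215522*350467 = -75533348774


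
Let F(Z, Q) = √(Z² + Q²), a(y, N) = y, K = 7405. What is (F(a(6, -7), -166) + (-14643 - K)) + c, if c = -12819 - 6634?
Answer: -41501 + 2*√6898 ≈ -41335.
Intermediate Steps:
c = -19453
F(Z, Q) = √(Q² + Z²)
(F(a(6, -7), -166) + (-14643 - K)) + c = (√((-166)² + 6²) + (-14643 - 1*7405)) - 19453 = (√(27556 + 36) + (-14643 - 7405)) - 19453 = (√27592 - 22048) - 19453 = (2*√6898 - 22048) - 19453 = (-22048 + 2*√6898) - 19453 = -41501 + 2*√6898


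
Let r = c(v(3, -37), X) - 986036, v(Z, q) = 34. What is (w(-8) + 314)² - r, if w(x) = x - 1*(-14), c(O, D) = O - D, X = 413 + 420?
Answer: 1089235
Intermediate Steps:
X = 833
w(x) = 14 + x (w(x) = x + 14 = 14 + x)
r = -986835 (r = (34 - 1*833) - 986036 = (34 - 833) - 986036 = -799 - 986036 = -986835)
(w(-8) + 314)² - r = ((14 - 8) + 314)² - 1*(-986835) = (6 + 314)² + 986835 = 320² + 986835 = 102400 + 986835 = 1089235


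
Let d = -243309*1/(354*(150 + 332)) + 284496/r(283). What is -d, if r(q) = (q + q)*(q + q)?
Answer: 2450209543/4555141964 ≈ 0.53790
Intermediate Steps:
r(q) = 4*q**2 (r(q) = (2*q)*(2*q) = 4*q**2)
d = -2450209543/4555141964 (d = -243309*1/(354*(150 + 332)) + 284496/((4*283**2)) = -243309/(354*482) + 284496/((4*80089)) = -243309/170628 + 284496/320356 = -243309*1/170628 + 284496*(1/320356) = -81103/56876 + 71124/80089 = -2450209543/4555141964 ≈ -0.53790)
-d = -1*(-2450209543/4555141964) = 2450209543/4555141964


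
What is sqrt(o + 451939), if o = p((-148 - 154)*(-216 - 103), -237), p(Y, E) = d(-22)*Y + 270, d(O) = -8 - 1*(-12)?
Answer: sqrt(837561) ≈ 915.18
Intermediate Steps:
d(O) = 4 (d(O) = -8 + 12 = 4)
p(Y, E) = 270 + 4*Y (p(Y, E) = 4*Y + 270 = 270 + 4*Y)
o = 385622 (o = 270 + 4*((-148 - 154)*(-216 - 103)) = 270 + 4*(-302*(-319)) = 270 + 4*96338 = 270 + 385352 = 385622)
sqrt(o + 451939) = sqrt(385622 + 451939) = sqrt(837561)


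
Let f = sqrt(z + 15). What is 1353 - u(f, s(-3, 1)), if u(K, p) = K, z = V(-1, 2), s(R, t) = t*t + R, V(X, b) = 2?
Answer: 1353 - sqrt(17) ≈ 1348.9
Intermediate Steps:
s(R, t) = R + t**2 (s(R, t) = t**2 + R = R + t**2)
z = 2
f = sqrt(17) (f = sqrt(2 + 15) = sqrt(17) ≈ 4.1231)
1353 - u(f, s(-3, 1)) = 1353 - sqrt(17)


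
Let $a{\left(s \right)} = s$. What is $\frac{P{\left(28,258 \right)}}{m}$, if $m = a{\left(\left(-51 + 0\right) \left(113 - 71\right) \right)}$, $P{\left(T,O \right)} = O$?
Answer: $- \frac{43}{357} \approx -0.12045$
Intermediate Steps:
$m = -2142$ ($m = \left(-51 + 0\right) \left(113 - 71\right) = \left(-51\right) 42 = -2142$)
$\frac{P{\left(28,258 \right)}}{m} = \frac{258}{-2142} = 258 \left(- \frac{1}{2142}\right) = - \frac{43}{357}$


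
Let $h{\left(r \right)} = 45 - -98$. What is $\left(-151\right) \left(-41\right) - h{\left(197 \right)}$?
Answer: $6048$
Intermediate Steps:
$h{\left(r \right)} = 143$ ($h{\left(r \right)} = 45 + 98 = 143$)
$\left(-151\right) \left(-41\right) - h{\left(197 \right)} = \left(-151\right) \left(-41\right) - 143 = 6191 - 143 = 6048$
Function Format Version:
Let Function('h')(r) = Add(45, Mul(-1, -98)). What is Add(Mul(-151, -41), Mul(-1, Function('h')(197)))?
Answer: 6048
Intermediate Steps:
Function('h')(r) = 143 (Function('h')(r) = Add(45, 98) = 143)
Add(Mul(-151, -41), Mul(-1, Function('h')(197))) = Add(Mul(-151, -41), Mul(-1, 143)) = Add(6191, -143) = 6048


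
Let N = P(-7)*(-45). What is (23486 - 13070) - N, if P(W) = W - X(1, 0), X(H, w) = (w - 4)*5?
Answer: 11001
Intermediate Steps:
X(H, w) = -20 + 5*w (X(H, w) = (-4 + w)*5 = -20 + 5*w)
P(W) = 20 + W (P(W) = W - (-20 + 5*0) = W - (-20 + 0) = W - 1*(-20) = W + 20 = 20 + W)
N = -585 (N = (20 - 7)*(-45) = 13*(-45) = -585)
(23486 - 13070) - N = (23486 - 13070) - 1*(-585) = 10416 + 585 = 11001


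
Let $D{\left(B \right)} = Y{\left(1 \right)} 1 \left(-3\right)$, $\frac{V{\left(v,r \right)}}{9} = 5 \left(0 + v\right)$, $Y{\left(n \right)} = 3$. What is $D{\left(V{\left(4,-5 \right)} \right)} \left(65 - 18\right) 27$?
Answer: $-11421$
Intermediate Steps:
$V{\left(v,r \right)} = 45 v$ ($V{\left(v,r \right)} = 9 \cdot 5 \left(0 + v\right) = 9 \cdot 5 v = 45 v$)
$D{\left(B \right)} = -9$ ($D{\left(B \right)} = 3 \cdot 1 \left(-3\right) = 3 \left(-3\right) = -9$)
$D{\left(V{\left(4,-5 \right)} \right)} \left(65 - 18\right) 27 = - 9 \left(65 - 18\right) 27 = - 9 \cdot 47 \cdot 27 = \left(-9\right) 1269 = -11421$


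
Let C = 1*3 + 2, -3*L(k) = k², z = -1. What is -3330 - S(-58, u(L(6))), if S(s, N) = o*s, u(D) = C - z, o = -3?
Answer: -3504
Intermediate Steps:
L(k) = -k²/3
C = 5 (C = 3 + 2 = 5)
u(D) = 6 (u(D) = 5 - 1*(-1) = 5 + 1 = 6)
S(s, N) = -3*s
-3330 - S(-58, u(L(6))) = -3330 - (-3)*(-58) = -3330 - 1*174 = -3330 - 174 = -3504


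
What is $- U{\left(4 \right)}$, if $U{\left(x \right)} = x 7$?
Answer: $-28$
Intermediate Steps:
$U{\left(x \right)} = 7 x$
$- U{\left(4 \right)} = - 7 \cdot 4 = \left(-1\right) 28 = -28$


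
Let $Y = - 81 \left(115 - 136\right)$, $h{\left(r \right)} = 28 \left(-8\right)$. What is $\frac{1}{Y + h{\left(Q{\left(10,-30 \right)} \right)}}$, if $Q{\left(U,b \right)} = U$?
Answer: $\frac{1}{1477} \approx 0.00067705$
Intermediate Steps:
$h{\left(r \right)} = -224$
$Y = 1701$ ($Y = \left(-81\right) \left(-21\right) = 1701$)
$\frac{1}{Y + h{\left(Q{\left(10,-30 \right)} \right)}} = \frac{1}{1701 - 224} = \frac{1}{1477}$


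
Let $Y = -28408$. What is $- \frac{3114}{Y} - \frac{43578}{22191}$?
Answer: $- \frac{194810175}{105066988} \approx -1.8542$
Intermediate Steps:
$- \frac{3114}{Y} - \frac{43578}{22191} = - \frac{3114}{-28408} - \frac{43578}{22191} = \left(-3114\right) \left(- \frac{1}{28408}\right) - \frac{14526}{7397} = \frac{1557}{14204} - \frac{14526}{7397} = - \frac{194810175}{105066988}$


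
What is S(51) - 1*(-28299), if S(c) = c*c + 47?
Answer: 30947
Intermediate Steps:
S(c) = 47 + c**2 (S(c) = c**2 + 47 = 47 + c**2)
S(51) - 1*(-28299) = (47 + 51**2) - 1*(-28299) = (47 + 2601) + 28299 = 2648 + 28299 = 30947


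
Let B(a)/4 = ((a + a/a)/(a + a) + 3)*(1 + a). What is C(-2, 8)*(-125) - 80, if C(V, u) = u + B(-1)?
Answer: -1080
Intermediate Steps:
B(a) = 4*(1 + a)*(3 + (1 + a)/(2*a)) (B(a) = 4*(((a + a/a)/(a + a) + 3)*(1 + a)) = 4*(((a + 1)/((2*a)) + 3)*(1 + a)) = 4*(((1 + a)*(1/(2*a)) + 3)*(1 + a)) = 4*(((1 + a)/(2*a) + 3)*(1 + a)) = 4*((3 + (1 + a)/(2*a))*(1 + a)) = 4*((1 + a)*(3 + (1 + a)/(2*a))) = 4*(1 + a)*(3 + (1 + a)/(2*a)))
C(V, u) = u (C(V, u) = u + (16 + 2/(-1) + 14*(-1)) = u + (16 + 2*(-1) - 14) = u + (16 - 2 - 14) = u + 0 = u)
C(-2, 8)*(-125) - 80 = 8*(-125) - 80 = -1000 - 80 = -1080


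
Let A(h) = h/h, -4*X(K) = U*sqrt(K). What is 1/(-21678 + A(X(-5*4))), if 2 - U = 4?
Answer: -1/21677 ≈ -4.6132e-5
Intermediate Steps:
U = -2 (U = 2 - 1*4 = 2 - 4 = -2)
X(K) = sqrt(K)/2 (X(K) = -(-1)*sqrt(K)/2 = sqrt(K)/2)
A(h) = 1
1/(-21678 + A(X(-5*4))) = 1/(-21678 + 1) = 1/(-21677) = -1/21677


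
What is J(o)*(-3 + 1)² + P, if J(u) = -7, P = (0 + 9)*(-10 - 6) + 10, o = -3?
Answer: -162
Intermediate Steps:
P = -134 (P = 9*(-16) + 10 = -144 + 10 = -134)
J(o)*(-3 + 1)² + P = -7*(-3 + 1)² - 134 = -7*(-2)² - 134 = -7*4 - 134 = -28 - 134 = -162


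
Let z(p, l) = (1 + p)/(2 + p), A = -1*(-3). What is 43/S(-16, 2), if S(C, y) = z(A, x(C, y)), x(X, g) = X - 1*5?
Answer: 215/4 ≈ 53.750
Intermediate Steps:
A = 3
x(X, g) = -5 + X (x(X, g) = X - 5 = -5 + X)
z(p, l) = (1 + p)/(2 + p)
S(C, y) = ⅘ (S(C, y) = (1 + 3)/(2 + 3) = 4/5 = (⅕)*4 = ⅘)
43/S(-16, 2) = 43/(⅘) = 43*(5/4) = 215/4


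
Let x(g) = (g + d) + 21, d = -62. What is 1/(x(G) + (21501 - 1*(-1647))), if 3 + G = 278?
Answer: 1/23382 ≈ 4.2768e-5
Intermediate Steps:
G = 275 (G = -3 + 278 = 275)
x(g) = -41 + g (x(g) = (g - 62) + 21 = (-62 + g) + 21 = -41 + g)
1/(x(G) + (21501 - 1*(-1647))) = 1/((-41 + 275) + (21501 - 1*(-1647))) = 1/(234 + (21501 + 1647)) = 1/(234 + 23148) = 1/23382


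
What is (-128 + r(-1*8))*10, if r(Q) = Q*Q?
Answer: -640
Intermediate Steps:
r(Q) = Q²
(-128 + r(-1*8))*10 = (-128 + (-1*8)²)*10 = (-128 + (-8)²)*10 = (-128 + 64)*10 = -64*10 = -640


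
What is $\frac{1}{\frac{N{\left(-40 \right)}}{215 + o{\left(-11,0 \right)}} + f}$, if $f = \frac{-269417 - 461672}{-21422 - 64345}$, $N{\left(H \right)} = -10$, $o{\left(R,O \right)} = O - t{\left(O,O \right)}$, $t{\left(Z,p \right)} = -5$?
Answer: $\frac{171534}{1454381} \approx 0.11794$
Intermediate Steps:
$o{\left(R,O \right)} = 5 + O$ ($o{\left(R,O \right)} = O - -5 = O + 5 = 5 + O$)
$f = \frac{731089}{85767}$ ($f = - \frac{731089}{-85767} = \left(-731089\right) \left(- \frac{1}{85767}\right) = \frac{731089}{85767} \approx 8.5241$)
$\frac{1}{\frac{N{\left(-40 \right)}}{215 + o{\left(-11,0 \right)}} + f} = \frac{1}{\frac{1}{215 + \left(5 + 0\right)} \left(-10\right) + \frac{731089}{85767}} = \frac{1}{\frac{1}{215 + 5} \left(-10\right) + \frac{731089}{85767}} = \frac{1}{\frac{1}{220} \left(-10\right) + \frac{731089}{85767}} = \frac{1}{- \frac{1}{22} + \frac{731089}{85767}} = \frac{1}{\frac{1454381}{171534}} = \frac{171534}{1454381}$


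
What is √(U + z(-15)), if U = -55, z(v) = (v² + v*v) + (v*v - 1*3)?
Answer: √617 ≈ 24.839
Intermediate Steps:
z(v) = -3 + 3*v² (z(v) = (v² + v²) + (v² - 3) = 2*v² + (-3 + v²) = -3 + 3*v²)
√(U + z(-15)) = √(-55 + (-3 + 3*(-15)²)) = √(-55 + (-3 + 3*225)) = √(-55 + (-3 + 675)) = √(-55 + 672) = √617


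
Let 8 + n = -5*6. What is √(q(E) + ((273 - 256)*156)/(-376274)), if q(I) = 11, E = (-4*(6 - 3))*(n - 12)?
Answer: √389101368797/188137 ≈ 3.3156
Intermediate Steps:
n = -38 (n = -8 - 5*6 = -8 - 30 = -38)
E = 600 (E = (-4*(6 - 3))*(-38 - 12) = -4*3*(-50) = -12*(-50) = 600)
√(q(E) + ((273 - 256)*156)/(-376274)) = √(11 + ((273 - 256)*156)/(-376274)) = √(11 + (17*156)*(-1/376274)) = √(11 + 2652*(-1/376274)) = √(11 - 1326/188137) = √(2068181/188137) = √389101368797/188137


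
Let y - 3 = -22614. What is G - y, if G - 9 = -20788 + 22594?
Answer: 24426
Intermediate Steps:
y = -22611 (y = 3 - 22614 = -22611)
G = 1815 (G = 9 + (-20788 + 22594) = 9 + 1806 = 1815)
G - y = 1815 - 1*(-22611) = 1815 + 22611 = 24426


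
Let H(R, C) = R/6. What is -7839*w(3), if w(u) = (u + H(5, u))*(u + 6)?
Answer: -540891/2 ≈ -2.7045e+5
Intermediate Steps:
H(R, C) = R/6 (H(R, C) = R*(1/6) = R/6)
w(u) = (6 + u)*(5/6 + u) (w(u) = (u + (1/6)*5)*(u + 6) = (u + 5/6)*(6 + u) = (5/6 + u)*(6 + u) = (6 + u)*(5/6 + u))
-7839*w(3) = -7839*(5 + 3**2 + (41/6)*3) = -7839*(5 + 9 + 41/2) = -7839*69/2 = -540891/2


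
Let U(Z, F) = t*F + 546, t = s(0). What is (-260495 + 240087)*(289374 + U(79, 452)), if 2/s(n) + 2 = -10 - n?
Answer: -17745449872/3 ≈ -5.9151e+9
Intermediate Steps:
s(n) = 2/(-12 - n) (s(n) = 2/(-2 + (-10 - n)) = 2/(-12 - n))
t = -⅙ (t = -2/(12 + 0) = -2/12 = -2*1/12 = -⅙ ≈ -0.16667)
U(Z, F) = 546 - F/6 (U(Z, F) = -F/6 + 546 = 546 - F/6)
(-260495 + 240087)*(289374 + U(79, 452)) = (-260495 + 240087)*(289374 + (546 - ⅙*452)) = -20408*(289374 + (546 - 226/3)) = -20408*(289374 + 1412/3) = -20408*869534/3 = -17745449872/3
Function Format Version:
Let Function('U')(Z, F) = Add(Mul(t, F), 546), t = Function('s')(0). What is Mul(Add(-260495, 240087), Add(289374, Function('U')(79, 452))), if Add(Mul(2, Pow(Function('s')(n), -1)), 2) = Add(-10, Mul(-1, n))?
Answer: Rational(-17745449872, 3) ≈ -5.9151e+9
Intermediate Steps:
Function('s')(n) = Mul(2, Pow(Add(-12, Mul(-1, n)), -1)) (Function('s')(n) = Mul(2, Pow(Add(-2, Add(-10, Mul(-1, n))), -1)) = Mul(2, Pow(Add(-12, Mul(-1, n)), -1)))
t = Rational(-1, 6) (t = Mul(-2, Pow(Add(12, 0), -1)) = Mul(-2, Pow(12, -1)) = Mul(-2, Rational(1, 12)) = Rational(-1, 6) ≈ -0.16667)
Function('U')(Z, F) = Add(546, Mul(Rational(-1, 6), F)) (Function('U')(Z, F) = Add(Mul(Rational(-1, 6), F), 546) = Add(546, Mul(Rational(-1, 6), F)))
Mul(Add(-260495, 240087), Add(289374, Function('U')(79, 452))) = Mul(Add(-260495, 240087), Add(289374, Add(546, Mul(Rational(-1, 6), 452)))) = Mul(-20408, Add(289374, Add(546, Rational(-226, 3)))) = Mul(-20408, Add(289374, Rational(1412, 3))) = Mul(-20408, Rational(869534, 3)) = Rational(-17745449872, 3)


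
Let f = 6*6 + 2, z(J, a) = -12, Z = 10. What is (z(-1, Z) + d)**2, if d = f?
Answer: 676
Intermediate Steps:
f = 38 (f = 36 + 2 = 38)
d = 38
(z(-1, Z) + d)**2 = (-12 + 38)**2 = 26**2 = 676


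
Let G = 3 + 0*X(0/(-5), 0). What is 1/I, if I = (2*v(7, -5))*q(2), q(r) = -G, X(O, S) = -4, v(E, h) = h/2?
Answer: 1/15 ≈ 0.066667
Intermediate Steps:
v(E, h) = h/2 (v(E, h) = h*(1/2) = h/2)
G = 3 (G = 3 + 0*(-4) = 3 + 0 = 3)
q(r) = -3 (q(r) = -1*3 = -3)
I = 15 (I = (2*((1/2)*(-5)))*(-3) = (2*(-5/2))*(-3) = -5*(-3) = 15)
1/I = 1/15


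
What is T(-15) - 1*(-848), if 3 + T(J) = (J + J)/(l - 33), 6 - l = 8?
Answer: 5921/7 ≈ 845.86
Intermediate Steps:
l = -2 (l = 6 - 1*8 = 6 - 8 = -2)
T(J) = -3 - 2*J/35 (T(J) = -3 + (J + J)/(-2 - 33) = -3 + (2*J)/(-35) = -3 + (2*J)*(-1/35) = -3 - 2*J/35)
T(-15) - 1*(-848) = (-3 - 2/35*(-15)) - 1*(-848) = (-3 + 6/7) + 848 = -15/7 + 848 = 5921/7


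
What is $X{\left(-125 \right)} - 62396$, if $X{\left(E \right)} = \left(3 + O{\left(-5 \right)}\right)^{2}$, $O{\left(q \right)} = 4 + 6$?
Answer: $-62227$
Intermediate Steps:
$O{\left(q \right)} = 10$
$X{\left(E \right)} = 169$ ($X{\left(E \right)} = \left(3 + 10\right)^{2} = 13^{2} = 169$)
$X{\left(-125 \right)} - 62396 = 169 - 62396 = -62227$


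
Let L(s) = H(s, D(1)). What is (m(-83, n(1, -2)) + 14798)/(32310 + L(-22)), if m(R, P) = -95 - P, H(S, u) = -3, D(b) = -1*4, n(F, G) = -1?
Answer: 14704/32307 ≈ 0.45513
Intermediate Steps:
D(b) = -4
L(s) = -3
(m(-83, n(1, -2)) + 14798)/(32310 + L(-22)) = ((-95 - 1*(-1)) + 14798)/(32310 - 3) = ((-95 + 1) + 14798)/32307 = (-94 + 14798)*(1/32307) = 14704*(1/32307) = 14704/32307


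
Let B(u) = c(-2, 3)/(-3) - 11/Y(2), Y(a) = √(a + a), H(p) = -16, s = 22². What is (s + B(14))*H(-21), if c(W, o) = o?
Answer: -7640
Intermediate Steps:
s = 484
Y(a) = √2*√a (Y(a) = √(2*a) = √2*√a)
B(u) = -13/2 (B(u) = 3/(-3) - 11/(√2*√2) = 3*(-⅓) - 11/2 = -1 - 11*½ = -1 - 11/2 = -13/2)
(s + B(14))*H(-21) = (484 - 13/2)*(-16) = (955/2)*(-16) = -7640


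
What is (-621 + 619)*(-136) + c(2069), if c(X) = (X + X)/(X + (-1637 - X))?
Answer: 441126/1637 ≈ 269.47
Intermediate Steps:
c(X) = -2*X/1637 (c(X) = (2*X)/(-1637) = (2*X)*(-1/1637) = -2*X/1637)
(-621 + 619)*(-136) + c(2069) = (-621 + 619)*(-136) - 2/1637*2069 = -2*(-136) - 4138/1637 = 272 - 4138/1637 = 441126/1637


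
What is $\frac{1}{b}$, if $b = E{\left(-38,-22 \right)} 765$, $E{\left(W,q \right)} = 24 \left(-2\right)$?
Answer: $- \frac{1}{36720} \approx -2.7233 \cdot 10^{-5}$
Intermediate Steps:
$E{\left(W,q \right)} = -48$
$b = -36720$ ($b = \left(-48\right) 765 = -36720$)
$\frac{1}{b} = \frac{1}{-36720} = - \frac{1}{36720}$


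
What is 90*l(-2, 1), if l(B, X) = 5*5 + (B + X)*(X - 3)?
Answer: 2430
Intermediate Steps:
l(B, X) = 25 + (-3 + X)*(B + X) (l(B, X) = 25 + (B + X)*(-3 + X) = 25 + (-3 + X)*(B + X))
90*l(-2, 1) = 90*(25 + 1² - 3*(-2) - 3*1 - 2*1) = 90*(25 + 1 + 6 - 3 - 2) = 90*27 = 2430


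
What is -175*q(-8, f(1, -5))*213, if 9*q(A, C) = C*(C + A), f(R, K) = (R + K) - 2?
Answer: -347900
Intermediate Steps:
f(R, K) = -2 + K + R (f(R, K) = (K + R) - 2 = -2 + K + R)
q(A, C) = C*(A + C)/9 (q(A, C) = (C*(C + A))/9 = (C*(A + C))/9 = C*(A + C)/9)
-175*q(-8, f(1, -5))*213 = -175*(-2 - 5 + 1)*(-8 + (-2 - 5 + 1))/9*213 = -175*(-6)*(-8 - 6)/9*213 = -175*(-6)*(-14)/9*213 = -175*28/3*213 = -4900/3*213 = -347900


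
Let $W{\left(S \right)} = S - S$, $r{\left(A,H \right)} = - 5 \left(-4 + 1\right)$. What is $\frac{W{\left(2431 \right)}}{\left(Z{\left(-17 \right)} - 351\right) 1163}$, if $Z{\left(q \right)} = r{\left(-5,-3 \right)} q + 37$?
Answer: $0$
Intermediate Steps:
$r{\left(A,H \right)} = 15$ ($r{\left(A,H \right)} = \left(-5\right) \left(-3\right) = 15$)
$Z{\left(q \right)} = 37 + 15 q$ ($Z{\left(q \right)} = 15 q + 37 = 37 + 15 q$)
$W{\left(S \right)} = 0$
$\frac{W{\left(2431 \right)}}{\left(Z{\left(-17 \right)} - 351\right) 1163} = \frac{0}{\left(\left(37 + 15 \left(-17\right)\right) - 351\right) 1163} = \frac{0}{\left(\left(37 - 255\right) - 351\right) 1163} = \frac{0}{\left(-218 - 351\right) 1163} = \frac{0}{\left(-569\right) 1163} = \frac{0}{-661747} = 0 \left(- \frac{1}{661747}\right) = 0$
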